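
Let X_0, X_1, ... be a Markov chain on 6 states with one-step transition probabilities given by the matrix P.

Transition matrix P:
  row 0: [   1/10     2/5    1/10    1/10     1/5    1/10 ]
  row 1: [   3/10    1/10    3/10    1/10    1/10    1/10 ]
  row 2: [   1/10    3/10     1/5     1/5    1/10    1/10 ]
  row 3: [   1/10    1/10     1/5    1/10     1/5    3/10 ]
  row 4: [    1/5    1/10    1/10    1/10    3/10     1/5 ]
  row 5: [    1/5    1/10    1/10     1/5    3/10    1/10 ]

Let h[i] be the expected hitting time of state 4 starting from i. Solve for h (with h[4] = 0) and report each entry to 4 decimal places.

First-step conditioning: h[4] = 0; for i ≠ 4, h[i] = 1 + Σ_k P[i][k]·h[k].
  h[0] = 1 + 1/10·h[0] + 2/5·h[1] + 1/10·h[2] + 1/10·h[3] + 1/10·h[5]
  h[1] = 1 + 3/10·h[0] + 1/10·h[1] + 3/10·h[2] + 1/10·h[3] + 1/10·h[5]
  h[2] = 1 + 1/10·h[0] + 3/10·h[1] + 1/5·h[2] + 1/5·h[3] + 1/10·h[5]
  h[3] = 1 + 1/10·h[0] + 1/10·h[1] + 1/5·h[2] + 1/10·h[3] + 3/10·h[5]
  h[5] = 1 + 1/5·h[0] + 1/10·h[1] + 1/10·h[2] + 1/5·h[3] + 1/10·h[5]
Solving the 5×5 linear system over states ≠ 4 gives exactly h = [116040/19883, 126680/19883, 127180/19883, 110900/19883, 0, 100730/19883] (h[4] = 0 is the target).

h = [5.8361, 6.3713, 6.3964, 5.5776, 0.0000, 5.0661]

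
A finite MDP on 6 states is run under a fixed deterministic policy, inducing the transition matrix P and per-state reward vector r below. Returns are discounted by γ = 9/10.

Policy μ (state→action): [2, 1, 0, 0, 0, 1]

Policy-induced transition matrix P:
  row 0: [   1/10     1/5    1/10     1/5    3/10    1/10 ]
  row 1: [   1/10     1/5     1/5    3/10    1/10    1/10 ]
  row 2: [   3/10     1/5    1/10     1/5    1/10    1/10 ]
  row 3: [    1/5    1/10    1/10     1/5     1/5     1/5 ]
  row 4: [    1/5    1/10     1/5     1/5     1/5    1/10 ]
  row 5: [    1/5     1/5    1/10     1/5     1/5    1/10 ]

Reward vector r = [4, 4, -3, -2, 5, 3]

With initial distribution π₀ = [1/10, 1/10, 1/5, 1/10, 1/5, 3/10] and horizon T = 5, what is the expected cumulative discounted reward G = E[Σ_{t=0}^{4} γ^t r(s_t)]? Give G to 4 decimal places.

G = 7.6150

t=0: π = [0.1000, 0.1000, 0.2000, 0.1000, 0.2000, 0.3000], E[r] = 1.9000, γ^t·E[r] = 1.900000, running G = 1.900000
t=1: π = [0.2000, 0.1700, 0.1300, 0.2100, 0.1800, 0.1100], E[r] = 1.9000, γ^t·E[r] = 1.710000, running G = 3.610000
t=2: π = [0.1760, 0.1610, 0.1350, 0.2170, 0.1900, 0.1210], E[r] = 1.8220, γ^t·E[r] = 1.475820, running G = 5.085820
t=3: π = [0.1798, 0.1593, 0.1351, 0.2161, 0.1880, 0.1217], E[r] = 1.8240, γ^t·E[r] = 1.329696, running G = 6.415516
t=4: π = [0.1796, 0.1596, 0.1347, 0.2159, 0.1885, 0.1216], E[r] = 1.8282, γ^t·E[r] = 1.199508, running G = 7.615024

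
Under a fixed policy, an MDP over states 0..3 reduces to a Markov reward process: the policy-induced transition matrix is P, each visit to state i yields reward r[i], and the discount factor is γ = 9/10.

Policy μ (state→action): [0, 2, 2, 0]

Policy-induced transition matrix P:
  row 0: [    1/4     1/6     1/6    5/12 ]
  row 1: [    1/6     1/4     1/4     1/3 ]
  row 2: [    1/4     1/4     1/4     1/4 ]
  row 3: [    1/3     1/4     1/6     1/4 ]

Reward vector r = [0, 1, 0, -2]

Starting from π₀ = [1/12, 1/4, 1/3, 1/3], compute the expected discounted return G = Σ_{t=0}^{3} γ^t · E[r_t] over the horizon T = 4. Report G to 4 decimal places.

G = -1.3195

t=0: π = [0.0833, 0.2500, 0.3333, 0.3333], E[r] = -0.4167, γ^t·E[r] = -0.416667, running G = -0.416667
t=1: π = [0.2569, 0.2431, 0.2153, 0.2847], E[r] = -0.3264, γ^t·E[r] = -0.293750, running G = -0.710417
t=2: π = [0.2535, 0.2286, 0.2049, 0.3131], E[r] = -0.3976, γ^t·E[r] = -0.322031, running G = -1.032448
t=3: π = [0.2570, 0.2289, 0.2028, 0.3113], E[r] = -0.3937, γ^t·E[r] = -0.287016, running G = -1.319464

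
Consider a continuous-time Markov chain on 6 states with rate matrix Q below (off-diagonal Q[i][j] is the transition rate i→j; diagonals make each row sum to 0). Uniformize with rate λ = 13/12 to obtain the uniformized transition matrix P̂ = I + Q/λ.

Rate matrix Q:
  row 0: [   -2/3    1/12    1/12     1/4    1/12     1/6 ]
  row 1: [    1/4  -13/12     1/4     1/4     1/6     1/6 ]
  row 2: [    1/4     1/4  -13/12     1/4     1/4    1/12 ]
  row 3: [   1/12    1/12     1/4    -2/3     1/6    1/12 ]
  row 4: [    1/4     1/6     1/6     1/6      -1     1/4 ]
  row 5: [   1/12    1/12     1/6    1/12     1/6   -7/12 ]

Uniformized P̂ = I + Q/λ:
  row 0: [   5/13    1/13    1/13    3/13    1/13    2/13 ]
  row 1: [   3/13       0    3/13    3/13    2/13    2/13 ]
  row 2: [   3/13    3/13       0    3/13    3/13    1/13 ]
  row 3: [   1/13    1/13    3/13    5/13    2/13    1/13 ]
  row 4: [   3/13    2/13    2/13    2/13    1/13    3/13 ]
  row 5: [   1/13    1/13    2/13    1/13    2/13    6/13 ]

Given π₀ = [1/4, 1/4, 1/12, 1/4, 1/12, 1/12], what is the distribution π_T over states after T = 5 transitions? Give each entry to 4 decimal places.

π = [0.1963, 0.1016, 0.1421, 0.2248, 0.1389, 0.1963]

t=0: π = [0.2500, 0.2500, 0.0833, 0.2500, 0.0833, 0.0833]
t=1: π = [0.2179, 0.0769, 0.1603, 0.2500, 0.1346, 0.1603]
t=2: π = [0.2012, 0.1060, 0.1376, 0.2342, 0.1391, 0.1820]
t=3: π = [0.1977, 0.1006, 0.1434, 0.2281, 0.1383, 0.1919]
t=4: π = [0.1966, 0.1019, 0.1419, 0.2257, 0.1390, 0.1950]
t=5: π = [0.1963, 0.1016, 0.1421, 0.2248, 0.1389, 0.1963]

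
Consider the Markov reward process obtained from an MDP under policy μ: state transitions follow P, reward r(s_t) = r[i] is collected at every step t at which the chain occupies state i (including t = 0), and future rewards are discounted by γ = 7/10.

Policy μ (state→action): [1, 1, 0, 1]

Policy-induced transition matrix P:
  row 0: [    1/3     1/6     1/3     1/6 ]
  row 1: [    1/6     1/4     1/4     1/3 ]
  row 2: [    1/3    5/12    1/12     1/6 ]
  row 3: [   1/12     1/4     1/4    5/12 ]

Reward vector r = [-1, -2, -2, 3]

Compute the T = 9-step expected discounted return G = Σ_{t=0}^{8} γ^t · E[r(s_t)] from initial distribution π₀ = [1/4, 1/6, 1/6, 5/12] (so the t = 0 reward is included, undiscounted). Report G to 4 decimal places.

G = -0.4312

t=0: π = [0.2500, 0.1667, 0.1667, 0.4167], E[r] = 0.3333, γ^t·E[r] = 0.333333, running G = 0.333333
t=1: π = [0.2014, 0.2569, 0.2431, 0.2986], E[r] = -0.3056, γ^t·E[r] = -0.213889, running G = 0.119444
t=2: π = [0.2159, 0.2737, 0.2263, 0.2841], E[r] = -0.3634, γ^t·E[r] = -0.178079, running G = -0.058634
t=3: π = [0.2167, 0.2697, 0.2303, 0.2833], E[r] = -0.3667, γ^t·E[r] = -0.125780, running G = -0.184414
t=4: π = [0.2175, 0.2703, 0.2297, 0.2825], E[r] = -0.3702, γ^t·E[r] = -0.088883, running G = -0.273298
t=5: π = [0.2177, 0.2702, 0.2298, 0.2823], E[r] = -0.3707, γ^t·E[r] = -0.062298, running G = -0.335596
t=6: π = [0.2177, 0.2702, 0.2298, 0.2823], E[r] = -0.3709, γ^t·E[r] = -0.043636, running G = -0.379232
t=7: π = [0.2177, 0.2702, 0.2298, 0.2823], E[r] = -0.3709, γ^t·E[r] = -0.030549, running G = -0.409780
t=8: π = [0.2177, 0.2702, 0.2298, 0.2823], E[r] = -0.3710, γ^t·E[r] = -0.021385, running G = -0.431166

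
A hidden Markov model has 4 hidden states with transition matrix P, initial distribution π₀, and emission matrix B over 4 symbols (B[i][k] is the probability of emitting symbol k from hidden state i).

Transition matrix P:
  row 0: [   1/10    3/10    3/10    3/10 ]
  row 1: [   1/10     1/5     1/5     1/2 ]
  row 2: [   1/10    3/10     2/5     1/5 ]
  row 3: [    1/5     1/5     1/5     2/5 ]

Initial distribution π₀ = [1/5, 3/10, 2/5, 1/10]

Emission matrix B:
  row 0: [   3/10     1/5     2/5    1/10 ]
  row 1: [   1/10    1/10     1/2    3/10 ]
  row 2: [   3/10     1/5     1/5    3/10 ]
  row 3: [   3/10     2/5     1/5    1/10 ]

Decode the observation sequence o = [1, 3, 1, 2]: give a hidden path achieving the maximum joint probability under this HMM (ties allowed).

path = [2, 1, 3, 1]

t=0: δ = [4.000e-02, 3.000e-02, 8.000e-02, 4.000e-02]  (obs o_0=1)
t=1: δ = [8.000e-04, 7.200e-03, 9.600e-03, 1.600e-03]  ψ = [2, 2, 2, 2]  (obs o_1=3)
t=2: δ = [1.920e-04, 2.880e-04, 7.680e-04, 1.440e-03]  ψ = [2, 2, 2, 1]  (obs o_2=1)
t=3: δ = [1.152e-04, 1.440e-04, 6.144e-05, 1.152e-04]  ψ = [3, 3, 2, 3]  (obs o_3=2)
backtrack: best end state = 1; path = [2, 1, 3, 1]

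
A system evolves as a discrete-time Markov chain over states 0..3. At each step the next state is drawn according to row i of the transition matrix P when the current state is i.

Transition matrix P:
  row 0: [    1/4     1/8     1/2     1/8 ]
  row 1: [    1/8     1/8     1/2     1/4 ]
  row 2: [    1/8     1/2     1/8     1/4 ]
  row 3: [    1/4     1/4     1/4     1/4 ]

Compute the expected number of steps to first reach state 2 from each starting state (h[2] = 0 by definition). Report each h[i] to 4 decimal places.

First-step conditioning: h[2] = 0; for i ≠ 2, h[i] = 1 + Σ_k P[i][k]·h[k].
  h[0] = 1 + 1/4·h[0] + 1/8·h[1] + 1/8·h[3]
  h[1] = 1 + 1/8·h[0] + 1/8·h[1] + 1/4·h[3]
  h[3] = 1 + 1/4·h[0] + 1/4·h[1] + 1/4·h[3]
Solving the 3×3 linear system over states ≠ 2 gives exactly h = [220/101, 228/101, 0, 284/101] (h[2] = 0 is the target).

h = [2.1782, 2.2574, 0.0000, 2.8119]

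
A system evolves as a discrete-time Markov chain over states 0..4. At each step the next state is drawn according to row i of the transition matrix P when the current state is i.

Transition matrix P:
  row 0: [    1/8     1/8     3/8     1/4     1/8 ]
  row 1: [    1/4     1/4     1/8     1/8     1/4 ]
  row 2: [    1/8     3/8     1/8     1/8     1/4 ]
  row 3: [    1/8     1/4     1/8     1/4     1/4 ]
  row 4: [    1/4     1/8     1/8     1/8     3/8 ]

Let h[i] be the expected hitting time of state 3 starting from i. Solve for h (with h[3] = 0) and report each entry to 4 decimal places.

h = [5.9326, 6.6517, 6.7416, 0.0000, 6.6517]

First-step conditioning: h[3] = 0; for i ≠ 3, h[i] = 1 + Σ_k P[i][k]·h[k].
  h[0] = 1 + 1/8·h[0] + 1/8·h[1] + 3/8·h[2] + 1/8·h[4]
  h[1] = 1 + 1/4·h[0] + 1/4·h[1] + 1/8·h[2] + 1/4·h[4]
  h[2] = 1 + 1/8·h[0] + 3/8·h[1] + 1/8·h[2] + 1/4·h[4]
  h[4] = 1 + 1/4·h[0] + 1/8·h[1] + 1/8·h[2] + 3/8·h[4]
Solving the 4×4 linear system over states ≠ 3 gives exactly h = [528/89, 592/89, 600/89, 0, 592/89] (h[3] = 0 is the target).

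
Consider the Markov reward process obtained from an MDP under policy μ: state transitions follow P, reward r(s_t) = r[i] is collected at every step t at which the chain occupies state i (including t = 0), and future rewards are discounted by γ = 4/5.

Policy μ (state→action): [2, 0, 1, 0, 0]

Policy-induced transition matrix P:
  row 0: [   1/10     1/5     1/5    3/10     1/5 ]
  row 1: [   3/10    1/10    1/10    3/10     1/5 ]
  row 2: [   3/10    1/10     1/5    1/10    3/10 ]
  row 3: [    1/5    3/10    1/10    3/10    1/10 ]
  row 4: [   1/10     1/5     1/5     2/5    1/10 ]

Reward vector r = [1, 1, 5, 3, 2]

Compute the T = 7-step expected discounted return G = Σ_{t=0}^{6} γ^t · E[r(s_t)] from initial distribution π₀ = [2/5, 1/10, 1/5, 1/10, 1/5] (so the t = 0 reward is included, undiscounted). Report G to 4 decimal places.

G = 9.2356

t=0: π = [0.4000, 0.1000, 0.2000, 0.1000, 0.2000], E[r] = 2.2000, γ^t·E[r] = 2.200000, running G = 2.200000
t=1: π = [0.1700, 0.1800, 0.1800, 0.2800, 0.1900], E[r] = 2.4700, γ^t·E[r] = 1.976000, running G = 4.176000
t=2: π = [0.2000, 0.1920, 0.1540, 0.2830, 0.1710], E[r] = 2.3530, γ^t·E[r] = 1.505920, running G = 5.681920
t=3: π = [0.1975, 0.1937, 0.1525, 0.2863, 0.1700], E[r] = 2.3526, γ^t·E[r] = 1.204531, running G = 6.886451
t=4: π = [0.1979, 0.1940, 0.1520, 0.2865, 0.1696], E[r] = 2.3506, γ^t·E[r] = 0.962814, running G = 7.849265
t=5: π = [0.1979, 0.1940, 0.1519, 0.2866, 0.1696], E[r] = 2.3505, γ^t·E[r] = 0.770214, running G = 8.619480
t=6: π = [0.1979, 0.1941, 0.1519, 0.2866, 0.1696], E[r] = 2.3505, γ^t·E[r] = 0.616163, running G = 9.235642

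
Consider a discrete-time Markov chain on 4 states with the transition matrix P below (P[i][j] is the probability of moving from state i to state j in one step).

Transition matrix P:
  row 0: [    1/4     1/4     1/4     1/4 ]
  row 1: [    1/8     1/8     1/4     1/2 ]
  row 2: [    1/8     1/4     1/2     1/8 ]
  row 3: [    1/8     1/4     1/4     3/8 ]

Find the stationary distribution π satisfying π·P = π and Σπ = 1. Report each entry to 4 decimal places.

Balance equations π_j = Σ_i π_i·P[i][j]:
  π_0 = 1/4·π_0 + 1/8·π_1 + 1/8·π_2 + 1/8·π_3
  π_1 = 1/4·π_0 + 1/8·π_1 + 1/4·π_2 + 1/4·π_3
  π_2 = 1/4·π_0 + 1/4·π_1 + 1/2·π_2 + 1/4·π_3
  normalize: π_0 + π_1 + π_2 + π_3 = 1
Solving the linear system gives exactly π = [1/7, 2/9, 1/3, 19/63].

π = [0.1429, 0.2222, 0.3333, 0.3016]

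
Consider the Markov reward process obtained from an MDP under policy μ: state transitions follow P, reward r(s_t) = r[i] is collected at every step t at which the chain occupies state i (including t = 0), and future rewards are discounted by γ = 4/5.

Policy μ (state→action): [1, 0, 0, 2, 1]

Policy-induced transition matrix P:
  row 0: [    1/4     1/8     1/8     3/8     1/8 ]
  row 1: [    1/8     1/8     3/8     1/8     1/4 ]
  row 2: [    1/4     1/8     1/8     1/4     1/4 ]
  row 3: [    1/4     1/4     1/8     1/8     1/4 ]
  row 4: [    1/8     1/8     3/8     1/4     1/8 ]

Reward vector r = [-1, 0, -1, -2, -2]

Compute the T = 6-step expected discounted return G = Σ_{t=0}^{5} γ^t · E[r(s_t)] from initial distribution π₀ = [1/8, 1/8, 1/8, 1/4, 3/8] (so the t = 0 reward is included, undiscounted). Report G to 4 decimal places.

t=0: π = [0.1250, 0.1250, 0.1250, 0.2500, 0.3750], E[r] = -1.5000, γ^t·E[r] = -1.500000, running G = -1.500000
t=1: π = [0.1875, 0.1563, 0.2500, 0.2188, 0.1875], E[r] = -1.2500, γ^t·E[r] = -1.000000, running G = -2.500000
t=2: π = [0.2070, 0.1523, 0.2109, 0.2266, 0.2031], E[r] = -1.2773, γ^t·E[r] = -0.817500, running G = -3.317500
t=3: π = [0.2056, 0.1533, 0.2139, 0.2285, 0.1987], E[r] = -1.2739, γ^t·E[r] = -0.652250, running G = -3.969750
t=4: π = [0.2060, 0.1536, 0.2130, 0.2280, 0.1995], E[r] = -1.2739, γ^t·E[r] = -0.521775, running G = -4.491525
t=5: π = [0.2059, 0.1535, 0.2133, 0.2281, 0.1993], E[r] = -1.2739, γ^t·E[r] = -0.417425, running G = -4.908950

G = -4.9090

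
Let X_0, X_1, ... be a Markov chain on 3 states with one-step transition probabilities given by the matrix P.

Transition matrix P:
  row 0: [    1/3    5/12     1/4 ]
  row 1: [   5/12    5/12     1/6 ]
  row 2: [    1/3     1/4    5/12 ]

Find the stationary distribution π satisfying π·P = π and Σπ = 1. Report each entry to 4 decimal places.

π = [0.3644, 0.3729, 0.2627]

Balance equations π_j = Σ_i π_i·P[i][j]:
  π_0 = 1/3·π_0 + 5/12·π_1 + 1/3·π_2
  π_1 = 5/12·π_0 + 5/12·π_1 + 1/4·π_2
  normalize: π_0 + π_1 + π_2 = 1
Solving the linear system gives exactly π = [43/118, 22/59, 31/118].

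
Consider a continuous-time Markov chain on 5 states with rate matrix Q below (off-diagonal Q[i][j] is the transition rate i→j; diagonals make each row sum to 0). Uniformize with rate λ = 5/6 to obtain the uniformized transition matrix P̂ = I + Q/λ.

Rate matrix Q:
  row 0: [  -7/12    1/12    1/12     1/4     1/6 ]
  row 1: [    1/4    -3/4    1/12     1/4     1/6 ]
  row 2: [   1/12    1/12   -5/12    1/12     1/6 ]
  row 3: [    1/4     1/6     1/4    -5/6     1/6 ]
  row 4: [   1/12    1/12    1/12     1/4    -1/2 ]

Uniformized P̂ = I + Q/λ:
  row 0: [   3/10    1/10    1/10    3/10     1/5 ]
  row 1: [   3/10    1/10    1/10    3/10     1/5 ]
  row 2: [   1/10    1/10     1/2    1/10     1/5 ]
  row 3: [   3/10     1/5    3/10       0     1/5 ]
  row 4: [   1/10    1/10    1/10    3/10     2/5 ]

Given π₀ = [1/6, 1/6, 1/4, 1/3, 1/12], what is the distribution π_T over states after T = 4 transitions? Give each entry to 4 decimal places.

π = [0.2033, 0.1192, 0.2324, 0.1954, 0.2497]

t=0: π = [0.1667, 0.1667, 0.2500, 0.3333, 0.0833]
t=1: π = [0.2333, 0.1333, 0.2667, 0.1500, 0.2167]
t=2: π = [0.2033, 0.1150, 0.2367, 0.2017, 0.2433]
t=3: π = [0.2040, 0.1202, 0.2350, 0.1922, 0.2487]
t=4: π = [0.2033, 0.1192, 0.2324, 0.1954, 0.2497]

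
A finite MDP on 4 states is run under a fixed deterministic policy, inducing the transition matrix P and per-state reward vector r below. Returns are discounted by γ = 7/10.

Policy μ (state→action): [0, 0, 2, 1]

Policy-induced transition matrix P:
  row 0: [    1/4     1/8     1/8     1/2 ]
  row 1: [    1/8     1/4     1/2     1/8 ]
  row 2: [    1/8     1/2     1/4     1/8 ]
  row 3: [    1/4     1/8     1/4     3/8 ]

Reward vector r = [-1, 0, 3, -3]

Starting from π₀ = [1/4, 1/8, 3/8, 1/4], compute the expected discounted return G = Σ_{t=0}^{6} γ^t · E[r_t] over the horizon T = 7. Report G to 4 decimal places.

t=0: π = [0.2500, 0.1250, 0.3750, 0.2500], E[r] = 0.1250, γ^t·E[r] = 0.125000, running G = 0.125000
t=1: π = [0.1875, 0.2813, 0.2500, 0.2813], E[r] = -0.2813, γ^t·E[r] = -0.196875, running G = -0.071875
t=2: π = [0.1836, 0.2539, 0.2969, 0.2656], E[r] = -0.0898, γ^t·E[r] = -0.044023, running G = -0.115898
t=3: π = [0.1812, 0.2681, 0.2905, 0.2603], E[r] = -0.0903, γ^t·E[r] = -0.030984, running G = -0.146882
t=4: π = [0.1802, 0.2675, 0.2944, 0.2580], E[r] = -0.0710, γ^t·E[r] = -0.017058, running G = -0.163940
t=5: π = [0.1798, 0.2688, 0.2943, 0.2571], E[r] = -0.0679, γ^t·E[r] = -0.011419, running G = -0.175359
t=6: π = [0.1796, 0.2690, 0.2947, 0.2567], E[r] = -0.0654, γ^t·E[r] = -0.007699, running G = -0.183058

G = -0.1831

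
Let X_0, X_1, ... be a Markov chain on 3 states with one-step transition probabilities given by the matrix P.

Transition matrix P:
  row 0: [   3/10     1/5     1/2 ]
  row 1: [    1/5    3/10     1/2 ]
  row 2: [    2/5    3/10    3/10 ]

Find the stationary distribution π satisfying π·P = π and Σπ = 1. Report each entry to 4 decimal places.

Balance equations π_j = Σ_i π_i·P[i][j]:
  π_0 = 3/10·π_0 + 1/5·π_1 + 2/5·π_2
  π_1 = 1/5·π_0 + 3/10·π_1 + 3/10·π_2
  normalize: π_0 + π_1 + π_2 = 1
Solving the linear system gives exactly π = [17/54, 29/108, 5/12].

π = [0.3148, 0.2685, 0.4167]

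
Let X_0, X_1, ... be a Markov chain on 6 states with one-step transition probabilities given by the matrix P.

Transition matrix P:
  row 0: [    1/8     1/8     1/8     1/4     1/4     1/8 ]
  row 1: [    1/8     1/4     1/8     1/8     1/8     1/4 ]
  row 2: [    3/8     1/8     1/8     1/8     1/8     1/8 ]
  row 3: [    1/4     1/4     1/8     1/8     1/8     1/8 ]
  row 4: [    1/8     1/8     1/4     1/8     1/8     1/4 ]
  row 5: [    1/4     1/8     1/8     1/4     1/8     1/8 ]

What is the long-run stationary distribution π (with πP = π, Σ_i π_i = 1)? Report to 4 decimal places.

Balance equations π_j = Σ_i π_i·P[i][j]:
  π_0 = 1/8·π_0 + 1/8·π_1 + 3/8·π_2 + 1/4·π_3 + 1/8·π_4 + 1/4·π_5
  π_1 = 1/8·π_0 + 1/4·π_1 + 1/8·π_2 + 1/4·π_3 + 1/8·π_4 + 1/8·π_5
  π_2 = 1/8·π_0 + 1/8·π_1 + 1/8·π_2 + 1/8·π_3 + 1/4·π_4 + 1/8·π_5
  π_3 = 1/4·π_0 + 1/8·π_1 + 1/8·π_2 + 1/8·π_3 + 1/8·π_4 + 1/4·π_5
  π_4 = 1/4·π_0 + 1/8·π_1 + 1/8·π_2 + 1/8·π_3 + 1/8·π_4 + 1/8·π_5
  normalize: π_0 + π_1 + π_2 + π_3 + π_4 + π_5 = 1
Solving the linear system gives exactly π = [7569/37303, 6240/37303, 5364/37303, 911/5329, 5609/37303, 6144/37303].

π = [0.2029, 0.1673, 0.1438, 0.1710, 0.1504, 0.1647]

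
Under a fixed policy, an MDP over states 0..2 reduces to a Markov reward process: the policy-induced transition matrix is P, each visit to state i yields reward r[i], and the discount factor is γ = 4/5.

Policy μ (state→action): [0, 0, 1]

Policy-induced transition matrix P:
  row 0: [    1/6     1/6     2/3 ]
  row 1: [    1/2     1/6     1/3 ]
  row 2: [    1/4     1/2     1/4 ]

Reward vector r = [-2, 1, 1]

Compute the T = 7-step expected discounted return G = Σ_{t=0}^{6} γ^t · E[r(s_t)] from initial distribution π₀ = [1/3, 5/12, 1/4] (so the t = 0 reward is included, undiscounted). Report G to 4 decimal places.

t=0: π = [0.3333, 0.4167, 0.2500], E[r] = 0.0000, γ^t·E[r] = 0.000000, running G = 0.000000
t=1: π = [0.3264, 0.2500, 0.4236], E[r] = 0.0208, γ^t·E[r] = 0.016667, running G = 0.016667
t=2: π = [0.2853, 0.3079, 0.4068], E[r] = 0.1441, γ^t·E[r] = 0.092222, running G = 0.108889
t=3: π = [0.3032, 0.3023, 0.3945], E[r] = 0.0904, γ^t·E[r] = 0.046296, running G = 0.155185
t=4: π = [0.3003, 0.2982, 0.4015], E[r] = 0.0991, γ^t·E[r] = 0.040588, running G = 0.195773
t=5: π = [0.2995, 0.3005, 0.4000], E[r] = 0.1014, γ^t·E[r] = 0.033241, running G = 0.229014
t=6: π = [0.3002, 0.3000, 0.3998], E[r] = 0.0995, γ^t·E[r] = 0.026083, running G = 0.255097

G = 0.2551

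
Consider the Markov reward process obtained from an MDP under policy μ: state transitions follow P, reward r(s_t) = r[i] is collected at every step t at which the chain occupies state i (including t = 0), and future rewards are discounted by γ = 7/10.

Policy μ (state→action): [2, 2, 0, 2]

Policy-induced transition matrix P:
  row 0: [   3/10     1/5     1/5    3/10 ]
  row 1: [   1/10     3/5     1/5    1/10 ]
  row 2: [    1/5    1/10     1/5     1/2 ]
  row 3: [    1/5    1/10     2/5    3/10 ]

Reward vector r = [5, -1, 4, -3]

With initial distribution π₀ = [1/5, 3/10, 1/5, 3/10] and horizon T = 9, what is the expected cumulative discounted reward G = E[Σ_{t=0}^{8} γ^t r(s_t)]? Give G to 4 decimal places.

t=0: π = [0.2000, 0.3000, 0.2000, 0.3000], E[r] = 0.6000, γ^t·E[r] = 0.600000, running G = 0.600000
t=1: π = [0.1900, 0.2700, 0.2600, 0.2800], E[r] = 0.8800, γ^t·E[r] = 0.616000, running G = 1.216000
t=2: π = [0.1920, 0.2540, 0.2560, 0.2980], E[r] = 0.8360, γ^t·E[r] = 0.409640, running G = 1.625640
t=3: π = [0.1938, 0.2462, 0.2596, 0.3004], E[r] = 0.8600, γ^t·E[r] = 0.294980, running G = 1.920620
t=4: π = [0.1948, 0.2425, 0.2601, 0.3027], E[r] = 0.8636, γ^t·E[r] = 0.207350, running G = 2.127970
t=5: π = [0.1952, 0.2407, 0.2605, 0.3035], E[r] = 0.8670, γ^t·E[r] = 0.145718, running G = 2.273688
t=6: π = [0.1955, 0.2399, 0.2607, 0.3040], E[r] = 0.8683, γ^t·E[r] = 0.102155, running G = 2.375843
t=7: π = [0.1956, 0.2395, 0.2608, 0.3042], E[r] = 0.8690, γ^t·E[r] = 0.071564, running G = 2.447407
t=8: π = [0.1956, 0.2393, 0.2608, 0.3043], E[r] = 0.8693, γ^t·E[r] = 0.050113, running G = 2.497519

G = 2.4975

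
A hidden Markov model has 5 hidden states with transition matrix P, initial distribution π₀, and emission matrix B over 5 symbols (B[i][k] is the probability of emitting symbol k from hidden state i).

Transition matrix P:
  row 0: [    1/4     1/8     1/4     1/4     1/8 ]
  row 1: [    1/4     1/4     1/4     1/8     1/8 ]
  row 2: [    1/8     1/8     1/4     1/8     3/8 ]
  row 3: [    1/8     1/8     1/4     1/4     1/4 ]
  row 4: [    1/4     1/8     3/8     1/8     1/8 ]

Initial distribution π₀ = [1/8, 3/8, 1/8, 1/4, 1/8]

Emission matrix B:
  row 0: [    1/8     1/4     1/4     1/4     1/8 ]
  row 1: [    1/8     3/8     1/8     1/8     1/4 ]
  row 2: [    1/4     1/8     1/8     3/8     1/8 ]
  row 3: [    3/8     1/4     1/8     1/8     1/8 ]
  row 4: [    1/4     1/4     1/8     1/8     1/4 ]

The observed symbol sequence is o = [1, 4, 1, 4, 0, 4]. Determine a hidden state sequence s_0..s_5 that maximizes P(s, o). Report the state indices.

t=0: δ = [3.125e-02, 1.406e-01, 1.562e-02, 6.250e-02, 3.125e-02]  (obs o_0=1)
t=1: δ = [4.395e-03, 8.789e-03, 4.395e-03, 2.197e-03, 4.395e-03]  ψ = [1, 1, 1, 1, 1]  (obs o_1=4)
t=2: δ = [5.493e-04, 8.240e-04, 2.747e-04, 2.747e-04, 4.120e-04]  ψ = [1, 1, 1, 0, 2]  (obs o_2=1)
t=3: δ = [2.575e-05, 5.150e-05, 2.575e-05, 1.717e-05, 2.575e-05]  ψ = [1, 1, 1, 0, 1]  (obs o_3=4)
t=4: δ = [1.609e-06, 1.609e-06, 3.219e-06, 2.414e-06, 2.414e-06]  ψ = [1, 1, 1, 0, 2]  (obs o_4=0)
t=5: δ = [7.544e-08, 1.006e-07, 1.132e-07, 7.544e-08, 3.017e-07]  ψ = [4, 1, 4, 3, 2]  (obs o_5=4)
backtrack: best end state = 4; path = [1, 1, 1, 1, 2, 4]

path = [1, 1, 1, 1, 2, 4]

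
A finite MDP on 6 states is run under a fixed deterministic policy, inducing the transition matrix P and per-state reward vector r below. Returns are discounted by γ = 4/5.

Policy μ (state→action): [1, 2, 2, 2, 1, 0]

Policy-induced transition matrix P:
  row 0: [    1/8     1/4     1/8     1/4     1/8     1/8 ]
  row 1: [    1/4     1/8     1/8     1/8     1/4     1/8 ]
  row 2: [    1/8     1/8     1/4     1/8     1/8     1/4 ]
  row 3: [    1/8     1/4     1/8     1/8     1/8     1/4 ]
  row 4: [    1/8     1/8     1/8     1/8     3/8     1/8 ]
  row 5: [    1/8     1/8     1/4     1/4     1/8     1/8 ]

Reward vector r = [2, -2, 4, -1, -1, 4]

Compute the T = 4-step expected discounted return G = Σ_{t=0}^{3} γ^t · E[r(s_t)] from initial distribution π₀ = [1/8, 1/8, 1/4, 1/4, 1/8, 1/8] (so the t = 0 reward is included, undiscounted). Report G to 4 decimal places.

G = 3.0571

t=0: π = [0.1250, 0.1250, 0.2500, 0.2500, 0.1250, 0.1250], E[r] = 1.1250, γ^t·E[r] = 1.125000, running G = 1.125000
t=1: π = [0.1406, 0.1719, 0.1719, 0.1563, 0.1719, 0.1875], E[r] = 1.0469, γ^t·E[r] = 0.837500, running G = 1.962500
t=2: π = [0.1465, 0.1621, 0.1699, 0.1660, 0.1895, 0.1660], E[r] = 0.9570, γ^t·E[r] = 0.612500, running G = 2.575000
t=3: π = [0.1453, 0.1641, 0.1670, 0.1641, 0.1926, 0.1670], E[r] = 0.9417, γ^t·E[r] = 0.482125, running G = 3.057125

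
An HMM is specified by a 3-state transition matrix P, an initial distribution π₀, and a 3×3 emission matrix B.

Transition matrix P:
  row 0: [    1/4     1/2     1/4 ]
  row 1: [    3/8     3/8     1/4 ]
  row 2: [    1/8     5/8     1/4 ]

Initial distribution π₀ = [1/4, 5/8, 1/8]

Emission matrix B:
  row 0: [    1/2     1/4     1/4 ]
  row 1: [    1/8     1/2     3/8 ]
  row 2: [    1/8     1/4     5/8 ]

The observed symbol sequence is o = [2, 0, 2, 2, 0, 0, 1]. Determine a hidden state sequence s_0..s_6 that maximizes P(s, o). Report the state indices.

t=0: δ = [6.250e-02, 2.344e-01, 7.812e-02]  (obs o_0=2)
t=1: δ = [4.395e-02, 1.099e-02, 7.324e-03]  ψ = [1, 1, 1]  (obs o_1=0)
t=2: δ = [2.747e-03, 8.240e-03, 6.866e-03]  ψ = [0, 0, 0]  (obs o_2=2)
t=3: δ = [7.725e-04, 1.609e-03, 1.287e-03]  ψ = [1, 2, 1]  (obs o_3=2)
t=4: δ = [3.017e-04, 1.006e-04, 5.029e-05]  ψ = [1, 2, 1]  (obs o_4=0)
t=5: δ = [3.772e-05, 1.886e-05, 9.430e-06]  ψ = [0, 0, 0]  (obs o_5=0)
t=6: δ = [2.357e-06, 9.430e-06, 2.357e-06]  ψ = [0, 0, 0]  (obs o_6=1)
backtrack: best end state = 1; path = [1, 0, 2, 1, 0, 0, 1]

path = [1, 0, 2, 1, 0, 0, 1]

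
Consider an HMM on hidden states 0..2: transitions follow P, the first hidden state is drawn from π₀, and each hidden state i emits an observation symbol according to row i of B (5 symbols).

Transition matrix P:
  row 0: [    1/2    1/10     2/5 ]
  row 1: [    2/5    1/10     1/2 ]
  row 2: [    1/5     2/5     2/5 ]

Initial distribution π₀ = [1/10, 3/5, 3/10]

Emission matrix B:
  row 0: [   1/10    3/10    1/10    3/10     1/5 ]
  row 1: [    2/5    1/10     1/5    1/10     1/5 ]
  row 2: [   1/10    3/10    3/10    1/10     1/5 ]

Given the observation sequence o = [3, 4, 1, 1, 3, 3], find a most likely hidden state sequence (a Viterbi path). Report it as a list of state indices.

t=0: δ = [3.000e-02, 6.000e-02, 3.000e-02]  (obs o_0=3)
t=1: δ = [4.800e-03, 2.400e-03, 6.000e-03]  ψ = [1, 2, 1]  (obs o_1=4)
t=2: δ = [7.200e-04, 2.400e-04, 7.200e-04]  ψ = [0, 2, 2]  (obs o_2=1)
t=3: δ = [1.080e-04, 2.880e-05, 8.640e-05]  ψ = [0, 2, 0]  (obs o_3=1)
t=4: δ = [1.620e-05, 3.456e-06, 4.320e-06]  ψ = [0, 2, 0]  (obs o_4=3)
t=5: δ = [2.430e-06, 1.728e-07, 6.480e-07]  ψ = [0, 2, 0]  (obs o_5=3)
backtrack: best end state = 0; path = [1, 0, 0, 0, 0, 0]

path = [1, 0, 0, 0, 0, 0]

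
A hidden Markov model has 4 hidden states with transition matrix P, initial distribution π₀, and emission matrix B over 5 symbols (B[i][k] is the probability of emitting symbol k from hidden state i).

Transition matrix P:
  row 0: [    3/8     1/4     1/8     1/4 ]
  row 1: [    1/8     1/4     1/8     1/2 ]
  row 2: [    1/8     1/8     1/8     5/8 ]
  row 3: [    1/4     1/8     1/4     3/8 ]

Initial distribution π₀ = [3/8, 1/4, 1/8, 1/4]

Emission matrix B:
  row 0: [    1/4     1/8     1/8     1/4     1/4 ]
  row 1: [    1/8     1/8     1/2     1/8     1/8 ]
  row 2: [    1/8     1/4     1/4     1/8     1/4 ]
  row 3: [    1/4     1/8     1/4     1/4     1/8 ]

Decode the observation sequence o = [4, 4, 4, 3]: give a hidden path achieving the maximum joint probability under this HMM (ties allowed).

t=0: δ = [9.375e-02, 3.125e-02, 3.125e-02, 3.125e-02]  (obs o_0=4)
t=1: δ = [8.789e-03, 2.930e-03, 2.930e-03, 2.930e-03]  ψ = [0, 0, 0, 0]  (obs o_1=4)
t=2: δ = [8.240e-04, 2.747e-04, 2.747e-04, 2.747e-04]  ψ = [0, 0, 0, 0]  (obs o_2=4)
t=3: δ = [7.725e-05, 2.575e-05, 1.287e-05, 5.150e-05]  ψ = [0, 0, 0, 0]  (obs o_3=3)
backtrack: best end state = 0; path = [0, 0, 0, 0]

path = [0, 0, 0, 0]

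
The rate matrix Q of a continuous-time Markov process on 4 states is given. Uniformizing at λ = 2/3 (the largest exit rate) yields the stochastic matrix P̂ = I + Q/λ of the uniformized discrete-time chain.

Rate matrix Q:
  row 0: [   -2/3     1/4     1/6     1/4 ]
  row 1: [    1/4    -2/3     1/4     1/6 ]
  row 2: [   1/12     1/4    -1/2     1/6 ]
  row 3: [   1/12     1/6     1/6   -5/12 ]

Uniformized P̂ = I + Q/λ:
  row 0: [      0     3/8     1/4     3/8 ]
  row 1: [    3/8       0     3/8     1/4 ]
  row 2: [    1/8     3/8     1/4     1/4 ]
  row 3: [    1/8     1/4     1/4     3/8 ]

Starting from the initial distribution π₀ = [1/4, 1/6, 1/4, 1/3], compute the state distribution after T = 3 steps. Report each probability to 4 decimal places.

t=0: π = [0.2500, 0.1667, 0.2500, 0.3333]
t=1: π = [0.1354, 0.2708, 0.2708, 0.3229]
t=2: π = [0.1758, 0.2331, 0.2839, 0.3073]
t=3: π = [0.1613, 0.2492, 0.2791, 0.3104]

π = [0.1613, 0.2492, 0.2791, 0.3104]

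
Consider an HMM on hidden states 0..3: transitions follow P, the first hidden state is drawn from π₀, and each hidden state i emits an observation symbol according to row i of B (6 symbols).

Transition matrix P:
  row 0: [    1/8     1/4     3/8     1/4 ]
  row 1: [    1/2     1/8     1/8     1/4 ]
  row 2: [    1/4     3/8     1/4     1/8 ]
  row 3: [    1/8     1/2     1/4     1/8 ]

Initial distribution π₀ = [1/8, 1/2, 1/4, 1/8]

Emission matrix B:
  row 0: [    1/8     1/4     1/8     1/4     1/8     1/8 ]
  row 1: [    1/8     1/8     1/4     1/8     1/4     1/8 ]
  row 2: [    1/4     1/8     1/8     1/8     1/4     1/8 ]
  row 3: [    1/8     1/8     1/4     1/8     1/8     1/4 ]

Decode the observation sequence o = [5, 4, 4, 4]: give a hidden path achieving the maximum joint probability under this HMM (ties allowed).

t=0: δ = [1.562e-02, 6.250e-02, 3.125e-02, 3.125e-02]  (obs o_0=5)
t=1: δ = [3.906e-03, 3.906e-03, 1.953e-03, 1.953e-03]  ψ = [1, 3, 1, 1]  (obs o_1=4)
t=2: δ = [2.441e-04, 2.441e-04, 3.662e-04, 1.221e-04]  ψ = [1, 0, 0, 0]  (obs o_2=4)
t=3: δ = [1.526e-05, 3.433e-05, 2.289e-05, 7.629e-06]  ψ = [1, 2, 0, 0]  (obs o_3=4)
backtrack: best end state = 1; path = [1, 0, 2, 1]

path = [1, 0, 2, 1]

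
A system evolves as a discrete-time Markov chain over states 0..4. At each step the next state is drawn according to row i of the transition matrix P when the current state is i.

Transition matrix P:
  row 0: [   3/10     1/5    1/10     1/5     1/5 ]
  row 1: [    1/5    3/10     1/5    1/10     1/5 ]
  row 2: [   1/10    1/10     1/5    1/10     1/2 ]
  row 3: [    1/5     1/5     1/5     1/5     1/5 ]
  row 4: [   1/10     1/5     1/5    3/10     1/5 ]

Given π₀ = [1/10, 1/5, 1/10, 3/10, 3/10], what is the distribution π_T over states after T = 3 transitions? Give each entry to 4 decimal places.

π = [0.1735, 0.2019, 0.1825, 0.1872, 0.2549]

t=0: π = [0.1000, 0.2000, 0.1000, 0.3000, 0.3000]
t=1: π = [0.1700, 0.2100, 0.1900, 0.2000, 0.2300]
t=2: π = [0.1750, 0.2020, 0.1830, 0.1830, 0.2570]
t=3: π = [0.1735, 0.2019, 0.1825, 0.1872, 0.2549]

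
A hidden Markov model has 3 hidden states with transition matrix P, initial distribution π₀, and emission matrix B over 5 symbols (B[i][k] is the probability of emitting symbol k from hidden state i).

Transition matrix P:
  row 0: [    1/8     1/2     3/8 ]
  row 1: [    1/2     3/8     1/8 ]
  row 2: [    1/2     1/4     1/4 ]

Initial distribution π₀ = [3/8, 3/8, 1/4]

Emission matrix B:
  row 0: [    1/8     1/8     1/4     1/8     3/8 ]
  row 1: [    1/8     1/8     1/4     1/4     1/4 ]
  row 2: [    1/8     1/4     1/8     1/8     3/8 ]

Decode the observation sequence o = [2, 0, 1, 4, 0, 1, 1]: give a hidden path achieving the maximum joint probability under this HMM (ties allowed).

path = [1, 0, 2, 0, 1, 0, 2]

t=0: δ = [9.375e-02, 9.375e-02, 3.125e-02]  (obs o_0=2)
t=1: δ = [5.859e-03, 5.859e-03, 4.395e-03]  ψ = [1, 0, 0]  (obs o_1=0)
t=2: δ = [3.662e-04, 3.662e-04, 5.493e-04]  ψ = [1, 0, 0]  (obs o_2=1)
t=3: δ = [1.030e-04, 4.578e-05, 5.150e-05]  ψ = [2, 0, 0]  (obs o_3=4)
t=4: δ = [3.219e-06, 6.437e-06, 4.828e-06]  ψ = [2, 0, 0]  (obs o_4=0)
t=5: δ = [4.023e-07, 3.017e-07, 3.017e-07]  ψ = [1, 1, 0]  (obs o_5=1)
t=6: δ = [1.886e-08, 2.515e-08, 3.772e-08]  ψ = [1, 0, 0]  (obs o_6=1)
backtrack: best end state = 2; path = [1, 0, 2, 0, 1, 0, 2]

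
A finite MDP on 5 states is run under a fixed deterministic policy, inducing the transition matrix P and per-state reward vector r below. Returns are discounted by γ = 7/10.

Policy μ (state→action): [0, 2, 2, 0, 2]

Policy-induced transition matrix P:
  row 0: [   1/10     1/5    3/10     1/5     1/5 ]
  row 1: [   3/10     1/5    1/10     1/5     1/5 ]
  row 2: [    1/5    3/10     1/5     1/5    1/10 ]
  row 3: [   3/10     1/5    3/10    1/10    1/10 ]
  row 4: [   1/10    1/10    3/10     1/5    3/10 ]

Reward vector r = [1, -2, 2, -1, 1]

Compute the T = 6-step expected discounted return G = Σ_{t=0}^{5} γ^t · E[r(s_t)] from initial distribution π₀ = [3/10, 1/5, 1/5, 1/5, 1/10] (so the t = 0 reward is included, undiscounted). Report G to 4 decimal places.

t=0: π = [0.3000, 0.2000, 0.2000, 0.2000, 0.1000], E[r] = 0.2000, γ^t·E[r] = 0.200000, running G = 0.200000
t=1: π = [0.2000, 0.2100, 0.2400, 0.1800, 0.1700], E[r] = 0.2500, γ^t·E[r] = 0.175000, running G = 0.375000
t=2: π = [0.2020, 0.2070, 0.2340, 0.1820, 0.1750], E[r] = 0.2490, γ^t·E[r] = 0.122010, running G = 0.497010
t=3: π = [0.2012, 0.2059, 0.2352, 0.1818, 0.1759], E[r] = 0.2539, γ^t·E[r] = 0.087088, running G = 0.584098
t=4: π = [0.2011, 0.2059, 0.2353, 0.1818, 0.1759], E[r] = 0.2539, γ^t·E[r] = 0.060954, running G = 0.645052
t=5: π = [0.2011, 0.2059, 0.2353, 0.1818, 0.1759], E[r] = 0.2538, γ^t·E[r] = 0.042660, running G = 0.687712

G = 0.6877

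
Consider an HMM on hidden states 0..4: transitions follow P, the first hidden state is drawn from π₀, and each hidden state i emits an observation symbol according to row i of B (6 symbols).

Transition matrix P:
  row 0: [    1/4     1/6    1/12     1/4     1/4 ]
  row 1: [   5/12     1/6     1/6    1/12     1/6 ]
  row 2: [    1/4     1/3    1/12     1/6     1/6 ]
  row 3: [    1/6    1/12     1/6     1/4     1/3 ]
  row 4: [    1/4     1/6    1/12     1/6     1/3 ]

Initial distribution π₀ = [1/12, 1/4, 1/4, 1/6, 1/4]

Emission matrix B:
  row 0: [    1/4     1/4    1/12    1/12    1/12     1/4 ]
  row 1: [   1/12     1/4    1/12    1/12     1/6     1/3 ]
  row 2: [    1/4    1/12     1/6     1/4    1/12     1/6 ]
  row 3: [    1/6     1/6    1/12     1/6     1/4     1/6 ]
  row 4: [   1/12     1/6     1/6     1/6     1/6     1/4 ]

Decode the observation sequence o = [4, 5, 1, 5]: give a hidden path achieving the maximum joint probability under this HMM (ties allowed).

t=0: δ = [6.944e-03, 4.167e-02, 2.083e-02, 4.167e-02, 4.167e-02]  (obs o_0=4)
t=1: δ = [4.340e-03, 2.315e-03, 1.157e-03, 1.736e-03, 3.472e-03]  ψ = [1, 1, 1, 3, 3]  (obs o_1=5)
t=2: δ = [2.713e-04, 1.808e-04, 3.215e-05, 1.808e-04, 1.929e-04]  ψ = [0, 0, 1, 0, 4]  (obs o_2=1)
t=3: δ = [1.884e-05, 1.507e-05, 5.023e-06, 1.130e-05, 1.695e-05]  ψ = [1, 0, 1, 0, 0]  (obs o_3=5)
backtrack: best end state = 0; path = [1, 0, 1, 0]

path = [1, 0, 1, 0]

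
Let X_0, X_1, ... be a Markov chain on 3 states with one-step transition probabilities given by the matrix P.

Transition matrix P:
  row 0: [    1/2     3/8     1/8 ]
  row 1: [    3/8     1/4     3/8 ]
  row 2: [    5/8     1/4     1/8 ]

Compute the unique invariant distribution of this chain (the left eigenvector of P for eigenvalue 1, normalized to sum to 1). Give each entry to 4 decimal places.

Balance equations π_j = Σ_i π_i·P[i][j]:
  π_0 = 1/2·π_0 + 3/8·π_1 + 5/8·π_2
  π_1 = 3/8·π_0 + 1/4·π_1 + 1/4·π_2
  normalize: π_0 + π_1 + π_2 = 1
Solving the linear system gives exactly π = [18/37, 23/74, 15/74].

π = [0.4865, 0.3108, 0.2027]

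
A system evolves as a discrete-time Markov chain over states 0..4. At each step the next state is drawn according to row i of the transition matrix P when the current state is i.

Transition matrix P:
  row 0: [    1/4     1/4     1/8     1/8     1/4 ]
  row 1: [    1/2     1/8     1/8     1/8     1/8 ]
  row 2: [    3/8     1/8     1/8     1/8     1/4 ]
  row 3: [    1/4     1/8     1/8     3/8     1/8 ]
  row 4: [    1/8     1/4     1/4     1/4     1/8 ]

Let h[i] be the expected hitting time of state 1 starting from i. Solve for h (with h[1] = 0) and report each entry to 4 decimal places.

First-step conditioning: h[1] = 0; for i ≠ 1, h[i] = 1 + Σ_k P[i][k]·h[k].
  h[0] = 1 + 1/4·h[0] + 1/8·h[2] + 1/8·h[3] + 1/4·h[4]
  h[2] = 1 + 3/8·h[0] + 1/8·h[2] + 1/8·h[3] + 1/4·h[4]
  h[3] = 1 + 1/4·h[0] + 1/8·h[2] + 3/8·h[3] + 1/8·h[4]
  h[4] = 1 + 1/8·h[0] + 1/4·h[2] + 1/4·h[3] + 1/8·h[4]
Solving the 4×4 linear system over states ≠ 1 gives exactly h = [160/33, 0, 60/11, 2044/363, 1816/363] (h[1] = 0 is the target).

h = [4.8485, 0.0000, 5.4545, 5.6309, 5.0028]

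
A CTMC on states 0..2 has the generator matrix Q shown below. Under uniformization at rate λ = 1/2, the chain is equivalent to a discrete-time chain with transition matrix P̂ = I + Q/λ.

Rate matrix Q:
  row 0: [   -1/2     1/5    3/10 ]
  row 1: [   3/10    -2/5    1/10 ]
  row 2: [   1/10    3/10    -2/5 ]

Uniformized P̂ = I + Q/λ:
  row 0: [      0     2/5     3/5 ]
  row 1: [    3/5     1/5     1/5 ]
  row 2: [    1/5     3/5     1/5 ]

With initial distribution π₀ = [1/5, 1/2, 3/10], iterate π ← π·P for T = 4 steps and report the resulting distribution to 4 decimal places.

t=0: π = [0.2000, 0.5000, 0.3000]
t=1: π = [0.3600, 0.3600, 0.2800]
t=2: π = [0.2720, 0.3840, 0.3440]
t=3: π = [0.2992, 0.3920, 0.3088]
t=4: π = [0.2970, 0.3834, 0.3197]

π = [0.2970, 0.3834, 0.3197]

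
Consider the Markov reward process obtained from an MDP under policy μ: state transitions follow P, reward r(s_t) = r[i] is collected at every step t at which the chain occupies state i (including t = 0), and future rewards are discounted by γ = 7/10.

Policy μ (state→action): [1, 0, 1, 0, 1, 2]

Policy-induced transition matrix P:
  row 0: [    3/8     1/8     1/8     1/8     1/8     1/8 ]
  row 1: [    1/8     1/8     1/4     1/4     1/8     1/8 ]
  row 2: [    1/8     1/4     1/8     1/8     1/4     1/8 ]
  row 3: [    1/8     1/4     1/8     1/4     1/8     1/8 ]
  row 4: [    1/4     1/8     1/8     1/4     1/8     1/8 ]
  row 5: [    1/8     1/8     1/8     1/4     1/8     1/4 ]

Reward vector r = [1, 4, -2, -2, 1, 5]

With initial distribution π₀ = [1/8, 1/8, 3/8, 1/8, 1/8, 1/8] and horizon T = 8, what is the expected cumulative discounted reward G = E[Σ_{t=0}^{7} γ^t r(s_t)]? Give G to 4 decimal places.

G = 2.6270

t=0: π = [0.1250, 0.1250, 0.3750, 0.1250, 0.1250, 0.1250], E[r] = 0.3750, γ^t·E[r] = 0.375000, running G = 0.375000
t=1: π = [0.1719, 0.1875, 0.1406, 0.1875, 0.1719, 0.1406], E[r] = 1.1406, γ^t·E[r] = 0.798438, running G = 1.173438
t=2: π = [0.1895, 0.1660, 0.1484, 0.2109, 0.1426, 0.1426], E[r] = 0.9902, γ^t·E[r] = 0.485215, running G = 1.658652
t=3: π = [0.1902, 0.1699, 0.1458, 0.2078, 0.1436, 0.1428], E[r] = 1.0205, γ^t·E[r] = 0.350034, running G = 2.008687
t=4: π = [0.1905, 0.1692, 0.1462, 0.2080, 0.1432, 0.1429], E[r] = 1.0162, γ^t·E[r] = 0.243998, running G = 2.252685
t=5: π = [0.1905, 0.1693, 0.1461, 0.2079, 0.1433, 0.1429], E[r] = 1.0171, γ^t·E[r] = 0.170944, running G = 2.423628
t=6: π = [0.1905, 0.1693, 0.1462, 0.2079, 0.1433, 0.1429], E[r] = 1.0170, γ^t·E[r] = 0.119646, running G = 2.543274
t=7: π = [0.1905, 0.1693, 0.1462, 0.2079, 0.1433, 0.1429], E[r] = 1.0170, γ^t·E[r] = 0.083754, running G = 2.627028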